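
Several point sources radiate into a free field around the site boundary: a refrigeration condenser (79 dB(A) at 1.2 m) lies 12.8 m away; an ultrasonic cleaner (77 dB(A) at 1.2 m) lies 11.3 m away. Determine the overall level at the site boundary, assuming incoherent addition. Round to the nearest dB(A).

First find each source's level at the receiver (point-source: −20·log₁₀(r/r_ref)), then combine on an intensity basis.
refrigeration condenser: 79 − 20·log₁₀(12.8/1.2) = 79 − 20.56 = 58.44 dB(A).
ultrasonic cleaner: 77 − 20·log₁₀(11.3/1.2) = 77 − 19.48 = 57.52 dB(A).
Σ 10^(L/10) = 1.263e+06 → L_total = 10·log₁₀(1.263e+06) = 61.02 dB(A).

61 dB(A)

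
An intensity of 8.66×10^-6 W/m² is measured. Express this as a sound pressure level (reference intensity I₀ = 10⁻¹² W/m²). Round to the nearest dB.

69 dB

L = 10·log₁₀(I/I₀) = 10·log₁₀(8.66×10^-6/10⁻¹²) = 10·log₁₀(8.66×10^6).
L = 10·(0.9375 + 6) = 69.38 dB.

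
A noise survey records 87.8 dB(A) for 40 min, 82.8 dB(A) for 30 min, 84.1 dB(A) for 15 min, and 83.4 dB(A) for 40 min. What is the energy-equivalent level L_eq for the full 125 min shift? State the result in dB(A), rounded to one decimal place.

L_eq = 10·log₁₀[(1/T)·Σ tᵢ·10^(Lᵢ/10)] with T = 125 min.
Σ tᵢ·10^(Lᵢ/10) = 40·10^(87.8/10) + 30·10^(82.8/10) + 15·10^(84.1/10) + 40·10^(83.4/10) = 4.243e+10.
L_eq = 10·log₁₀(4.243e+10/125) = 85.31 dB(A).

85.3 dB(A)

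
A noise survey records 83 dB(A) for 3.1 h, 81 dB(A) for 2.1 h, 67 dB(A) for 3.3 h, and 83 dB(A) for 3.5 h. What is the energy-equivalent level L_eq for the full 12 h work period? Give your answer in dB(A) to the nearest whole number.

Weight each interval's intensity by its duration and average over T = 12 h:
Σ tᵢ·10^(Lᵢ/10) = 3.1·10^(83/10) + 2.1·10^(81/10) + 3.3·10^(67/10) + 3.5·10^(83/10) = 1.598e+09.
L_eq = 10·log₁₀(1.598e+09/12) = 81.24 dB(A).

81 dB(A)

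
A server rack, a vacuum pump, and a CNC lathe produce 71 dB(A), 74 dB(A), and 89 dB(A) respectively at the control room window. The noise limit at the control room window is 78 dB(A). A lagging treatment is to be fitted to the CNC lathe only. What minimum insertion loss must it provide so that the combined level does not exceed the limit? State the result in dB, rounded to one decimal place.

Everything except the CNC lathe sums to 10^(71/10) + 10^(74/10) = 3.771e+07 in linear terms, 75.76 dB(A).
The limit corresponds to 10^(78/10) = 6.310e+07; subtracting the fixed part leaves 2.539e+07 for the CNC lathe, i.e. 74.05 dB(A).
So the CNC lathe must be reduced from 89 to 74.05 dB(A): IL = 14.95 dB.

15.0 dB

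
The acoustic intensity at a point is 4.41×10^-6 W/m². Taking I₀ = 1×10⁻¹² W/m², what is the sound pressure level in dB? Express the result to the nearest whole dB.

66 dB

L = 10·log₁₀(I/I₀) = 10·log₁₀(4.41×10^-6/10⁻¹²) = 10·log₁₀(4.41×10^6).
L = 10·(0.6444 + 6) = 66.44 dB.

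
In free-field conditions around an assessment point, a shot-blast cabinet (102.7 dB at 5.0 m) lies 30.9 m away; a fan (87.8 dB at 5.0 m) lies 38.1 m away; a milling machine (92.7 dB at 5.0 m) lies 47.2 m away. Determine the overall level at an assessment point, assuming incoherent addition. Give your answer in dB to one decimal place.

87.2 dB

Propagate each source to the receiver with L = L_ref − 20·log₁₀(r/r_ref), then add intensities.
shot-blast cabinet: 102.7 − 20·log₁₀(30.9/5.0) = 102.7 − 15.82 = 86.88 dB.
fan: 87.8 − 20·log₁₀(38.1/5.0) = 87.8 − 17.64 = 70.16 dB.
milling machine: 92.7 − 20·log₁₀(47.2/5.0) = 92.7 − 19.50 = 73.20 dB.
Σ 10^(L/10) = 5.188e+08 → L_total = 10·log₁₀(5.188e+08) = 87.15 dB.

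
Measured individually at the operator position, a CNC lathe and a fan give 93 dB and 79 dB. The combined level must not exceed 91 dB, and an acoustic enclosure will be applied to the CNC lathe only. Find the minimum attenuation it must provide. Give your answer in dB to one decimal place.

2.3 dB

Fixed contribution from the other source: Σ 10^(L/10) = 10^(79/10) = 7.943e+07 (79.00 dB).
The limit corresponds to 10^(91/10) = 1.259e+09; subtracting the fixed part leaves 1.179e+09 for the CNC lathe, i.e. 90.72 dB.
So the CNC lathe must be reduced from 93 to 90.72 dB: IL = 2.28 dB.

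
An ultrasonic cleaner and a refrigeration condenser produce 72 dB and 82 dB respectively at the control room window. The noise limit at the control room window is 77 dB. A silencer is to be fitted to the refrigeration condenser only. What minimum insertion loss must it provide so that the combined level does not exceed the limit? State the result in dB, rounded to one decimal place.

6.7 dB

Fixed contribution from the other source: Σ 10^(L/10) = 10^(72/10) = 1.585e+07 (72.00 dB).
The limit corresponds to 10^(77/10) = 5.012e+07; subtracting the fixed part leaves 3.427e+07 for the refrigeration condenser, i.e. 75.35 dB.
Required insertion loss = 82 − 75.35 = 6.65 dB.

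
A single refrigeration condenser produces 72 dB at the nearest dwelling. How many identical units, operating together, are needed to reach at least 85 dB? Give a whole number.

20

N identical sources give L₁ + 10·log₁₀ N, so require 10·log₁₀ N ≥ 85 − 72 = 13.0 dB.
N ≥ 10^(13.0/10) = 19.953, so N = 20.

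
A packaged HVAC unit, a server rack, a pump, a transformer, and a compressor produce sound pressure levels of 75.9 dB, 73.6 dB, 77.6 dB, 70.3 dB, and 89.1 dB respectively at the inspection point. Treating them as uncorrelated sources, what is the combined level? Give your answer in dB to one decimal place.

89.7 dB

Incoherent sources combine by intensity addition: L_total = 10·log₁₀(Σ 10^(L_i/10)).
Σ 10^(L/10) = 10^(75.9/10) + 10^(73.6/10) + 10^(77.6/10) + 10^(70.3/10) + 10^(89.1/10) = 9.429e+08.
L_total = 10·log₁₀(9.429e+08) = 89.74 dB.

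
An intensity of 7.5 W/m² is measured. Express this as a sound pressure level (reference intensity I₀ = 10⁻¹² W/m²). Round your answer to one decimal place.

L = 10·log₁₀(I/I₀) = 10·log₁₀(7.5/10⁻¹²) = 10·log₁₀(7.5×10^12).
L = 10·(0.8751 + 12) = 128.75 dB.

128.8 dB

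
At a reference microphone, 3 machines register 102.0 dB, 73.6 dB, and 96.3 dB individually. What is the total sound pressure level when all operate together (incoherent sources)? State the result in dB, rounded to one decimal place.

Incoherent sources combine by intensity addition: L_total = 10·log₁₀(Σ 10^(L_i/10)).
Σ 10^(L/10) = 10^(102.0/10) + 10^(73.6/10) + 10^(96.3/10) = 2.014e+10.
L_total = 10·log₁₀(2.014e+10) = 103.04 dB.

103.0 dB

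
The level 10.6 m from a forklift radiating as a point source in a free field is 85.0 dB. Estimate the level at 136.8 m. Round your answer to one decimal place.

For a point source, L₂ = L₁ − 20·log₁₀(r₂/r₁).
L₂ = 85.0 − 20·log₁₀(136.8/10.6) = 85.0 − 22.216 = 62.78 dB.

62.8 dB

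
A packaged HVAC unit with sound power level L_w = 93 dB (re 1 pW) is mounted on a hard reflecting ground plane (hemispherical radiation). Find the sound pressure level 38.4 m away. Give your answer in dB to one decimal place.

53.3 dB

L_p = L_w − 10·log₁₀(2π·r²) with r = 38.4 m.
2π·r² = 9265 m², 10·log₁₀ of that is 39.668 dB.
L_p = 93 − 39.668 = 53.33 dB.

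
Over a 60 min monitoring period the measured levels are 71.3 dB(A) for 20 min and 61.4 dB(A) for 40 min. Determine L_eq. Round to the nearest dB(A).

The energy average is taken in the linear domain: L_eq = 10·log₁₀[(Σ tᵢ·10^(Lᵢ/10))/T], T = 60 min.
Σ tᵢ·10^(Lᵢ/10) = 20·10^(71.3/10) + 40·10^(61.4/10) = 3.250e+08.
L_eq = 10·log₁₀(3.250e+08/60) = 67.34 dB(A).

67 dB(A)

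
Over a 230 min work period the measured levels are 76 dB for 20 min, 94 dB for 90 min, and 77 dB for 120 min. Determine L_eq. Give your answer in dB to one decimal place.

90.1 dB

L_eq = 10·log₁₀[(1/T)·Σ tᵢ·10^(Lᵢ/10)] with T = 230 min.
Σ tᵢ·10^(Lᵢ/10) = 20·10^(76/10) + 90·10^(94/10) + 120·10^(77/10) = 2.329e+11.
L_eq = 10·log₁₀(2.329e+11/230) = 90.05 dB.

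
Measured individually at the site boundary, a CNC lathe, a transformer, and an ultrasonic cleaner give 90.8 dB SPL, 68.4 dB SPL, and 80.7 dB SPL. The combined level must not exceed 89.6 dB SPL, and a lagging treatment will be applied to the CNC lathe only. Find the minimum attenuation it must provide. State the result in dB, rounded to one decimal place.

1.8 dB

Fixed contribution from the other sources: Σ 10^(L/10) = 10^(68.4/10) + 10^(80.7/10) = 1.244e+08 (80.95 dB SPL).
To meet 89.6 dB SPL overall, the treated CNC lathe may contribute at most 10^(89.6/10) − 1.244e+08 = 7.876e+08, i.e. 88.96 dB SPL.
So the CNC lathe must be reduced from 90.8 to 88.96 dB SPL: IL = 1.84 dB.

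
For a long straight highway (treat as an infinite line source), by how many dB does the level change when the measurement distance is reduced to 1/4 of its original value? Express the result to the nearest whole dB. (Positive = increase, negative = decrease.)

+6 dB

Line-source spreading: ΔL = −10·log₁₀(r₂/r₁).
ΔL = −10·log₁₀(0.25) = +6.02 dB.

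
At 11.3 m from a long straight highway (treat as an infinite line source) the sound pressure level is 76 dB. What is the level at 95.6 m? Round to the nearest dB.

67 dB

Line-source attenuation: ΔL = 10·log₁₀(r₂/r₁) = 10·log₁₀(95.6/11.3) = 9.274 dB.
L₂ = 76 − 10·log₁₀(95.6/11.3) = 76 − 9.274 = 66.73 dB.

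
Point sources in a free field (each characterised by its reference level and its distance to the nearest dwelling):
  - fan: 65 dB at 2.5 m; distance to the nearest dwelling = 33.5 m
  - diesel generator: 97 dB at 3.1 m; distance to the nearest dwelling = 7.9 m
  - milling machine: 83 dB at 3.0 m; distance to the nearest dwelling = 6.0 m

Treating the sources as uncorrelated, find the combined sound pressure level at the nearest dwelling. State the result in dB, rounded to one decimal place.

Propagate each source to the receiver with L = L_ref − 20·log₁₀(r/r_ref), then add intensities.
fan: 65 − 20·log₁₀(33.5/2.5) = 65 − 22.54 = 42.46 dB.
diesel generator: 97 − 20·log₁₀(7.9/3.1) = 97 − 8.13 = 88.87 dB.
milling machine: 83 − 20·log₁₀(6.0/3.0) = 83 − 6.02 = 76.98 dB.
Σ 10^(L/10) = 8.216e+08 → L_total = 10·log₁₀(8.216e+08) = 89.15 dB.

89.1 dB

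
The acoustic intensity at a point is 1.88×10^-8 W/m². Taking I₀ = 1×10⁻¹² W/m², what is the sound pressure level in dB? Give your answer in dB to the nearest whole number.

43 dB

I/I₀ = 1.88×10^-8/10⁻¹² = 1.88×10^4, and L = 10·log₁₀(I/I₀).
L = 10·(0.2742 + 4) = 42.74 dB.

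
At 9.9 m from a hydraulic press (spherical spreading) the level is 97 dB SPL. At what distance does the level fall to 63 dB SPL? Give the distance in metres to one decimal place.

Point-source spreading drops the level by 20·log₁₀(r₂/r₁); inverting, r₂/r₁ = 10^(ΔL/20).
r₂ = 9.9·10^((97−63)/20) = 9.9·10^(34.0/20) = 496.18 m.

496.2 m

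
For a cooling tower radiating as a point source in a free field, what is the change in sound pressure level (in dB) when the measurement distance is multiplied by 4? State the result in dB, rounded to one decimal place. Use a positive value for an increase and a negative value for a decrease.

-12.0 dB

With spherical spreading the level changes by −20·log₁₀(r₂/r₁).
ΔL = −20·log₁₀(4) = -12.04 dB.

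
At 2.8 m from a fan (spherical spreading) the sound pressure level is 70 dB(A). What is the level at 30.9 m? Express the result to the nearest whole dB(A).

Point-source attenuation: ΔL = 20·log₁₀(r₂/r₁) = 20·log₁₀(30.9/2.8) = 20.856 dB.
L₂ = 70 − 20·log₁₀(30.9/2.8) = 70 − 20.856 = 49.14 dB(A).

49 dB(A)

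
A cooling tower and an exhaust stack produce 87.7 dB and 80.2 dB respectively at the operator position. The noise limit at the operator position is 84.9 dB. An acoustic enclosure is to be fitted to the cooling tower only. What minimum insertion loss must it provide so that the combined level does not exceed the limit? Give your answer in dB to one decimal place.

4.6 dB

Everything except the cooling tower sums to 10^(80.2/10) = 1.047e+08 in linear terms, 80.20 dB.
The limit corresponds to 10^(84.9/10) = 3.090e+08; subtracting the fixed part leaves 2.043e+08 for the cooling tower, i.e. 83.10 dB.
So the cooling tower must be reduced from 87.7 to 83.10 dB: IL = 4.60 dB.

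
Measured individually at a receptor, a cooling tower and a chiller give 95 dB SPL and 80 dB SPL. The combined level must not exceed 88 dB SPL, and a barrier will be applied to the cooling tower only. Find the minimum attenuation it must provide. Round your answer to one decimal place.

Everything except the cooling tower sums to 10^(80/10) = 1.000e+08 in linear terms, 80.00 dB SPL.
To meet 88 dB SPL overall, the treated cooling tower may contribute at most 10^(88/10) − 1.000e+08 = 5.310e+08, i.e. 87.25 dB SPL.
So the cooling tower must be reduced from 95 to 87.25 dB SPL: IL = 7.75 dB.

7.7 dB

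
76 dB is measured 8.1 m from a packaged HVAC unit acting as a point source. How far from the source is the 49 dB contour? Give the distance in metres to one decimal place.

For a point source L₁ − L₂ = 20·log₁₀(r₂/r₁), so r₂ = r₁·10^((L₁−L₂)/20).
r₂ = 8.1·10^((76−49)/20) = 8.1·10^(27.0/20) = 181.34 m.

181.3 m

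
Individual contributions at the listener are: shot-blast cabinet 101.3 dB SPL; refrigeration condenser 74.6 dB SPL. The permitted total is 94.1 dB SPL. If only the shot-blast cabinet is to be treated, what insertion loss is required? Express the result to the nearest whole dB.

7 dB

Everything except the shot-blast cabinet sums to 10^(74.6/10) = 2.884e+07 in linear terms, 74.60 dB SPL.
The limit corresponds to 10^(94.1/10) = 2.570e+09; subtracting the fixed part leaves 2.542e+09 for the shot-blast cabinet, i.e. 94.05 dB SPL.
Required insertion loss = 101.3 − 94.05 = 7.25 dB.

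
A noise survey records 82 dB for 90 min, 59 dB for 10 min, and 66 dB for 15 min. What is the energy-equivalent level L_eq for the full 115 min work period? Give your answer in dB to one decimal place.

81.0 dB

Weight each interval's intensity by its duration and average over T = 115 min:
Σ tᵢ·10^(Lᵢ/10) = 90·10^(82/10) + 10·10^(59/10) + 15·10^(66/10) = 1.433e+10.
L_eq = 10·log₁₀(1.433e+10/115) = 80.96 dB.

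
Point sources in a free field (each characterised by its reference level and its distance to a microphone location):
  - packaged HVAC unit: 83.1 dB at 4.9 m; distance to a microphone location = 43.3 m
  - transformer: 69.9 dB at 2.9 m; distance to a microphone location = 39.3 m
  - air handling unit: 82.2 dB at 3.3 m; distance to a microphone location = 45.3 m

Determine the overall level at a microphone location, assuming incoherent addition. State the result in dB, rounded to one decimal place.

First find each source's level at the receiver (point-source: −20·log₁₀(r/r_ref)), then combine on an intensity basis.
packaged HVAC unit: 83.1 − 20·log₁₀(43.3/4.9) = 83.1 − 18.93 = 64.17 dB.
transformer: 69.9 − 20·log₁₀(39.3/2.9) = 69.9 − 22.64 = 47.26 dB.
air handling unit: 82.2 − 20·log₁₀(45.3/3.3) = 82.2 − 22.75 = 59.45 dB.
Σ 10^(L/10) = 3.549e+06 → L_total = 10·log₁₀(3.549e+06) = 65.50 dB.

65.5 dB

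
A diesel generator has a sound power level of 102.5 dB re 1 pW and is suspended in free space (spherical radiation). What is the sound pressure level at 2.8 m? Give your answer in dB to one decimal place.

The power spreads over a sphere of area 4π·r², so L_p = L_w − 10·log₁₀(4π·r²).
4π·r² = 98.52 m², 10·log₁₀ of that is 19.935 dB.
L_p = 102.5 − 19.935 = 82.56 dB.

82.6 dB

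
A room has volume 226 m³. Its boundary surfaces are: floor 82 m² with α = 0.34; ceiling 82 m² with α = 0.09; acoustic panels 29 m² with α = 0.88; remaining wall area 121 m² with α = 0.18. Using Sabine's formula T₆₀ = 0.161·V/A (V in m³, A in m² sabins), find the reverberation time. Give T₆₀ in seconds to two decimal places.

A = Σ Sᵢαᵢ = 82·0.34 + 82·0.09 + 29·0.88 + 121·0.18 = 82.56 m².
T₆₀ = 0.161 × 226 / 82.56 = 0.441 s.

0.44 s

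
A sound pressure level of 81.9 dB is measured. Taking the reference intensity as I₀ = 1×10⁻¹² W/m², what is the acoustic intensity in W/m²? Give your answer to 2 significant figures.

0.00015 W/m²

I/I₀ = 10^(81.9/10) = 1.549e+08, so I = 1.549e+08 × 10⁻¹² W/m².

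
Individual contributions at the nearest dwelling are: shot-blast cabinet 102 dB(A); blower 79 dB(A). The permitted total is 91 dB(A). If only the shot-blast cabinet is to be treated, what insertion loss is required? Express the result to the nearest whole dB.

The untreated sources together contribute 10^(79/10) = 7.943e+07, i.e. 79.00 dB(A).
The limit corresponds to 10^(91/10) = 1.259e+09; subtracting the fixed part leaves 1.179e+09 for the shot-blast cabinet, i.e. 90.72 dB(A).
So the shot-blast cabinet must be reduced from 102 to 90.72 dB(A): IL = 11.28 dB.

11 dB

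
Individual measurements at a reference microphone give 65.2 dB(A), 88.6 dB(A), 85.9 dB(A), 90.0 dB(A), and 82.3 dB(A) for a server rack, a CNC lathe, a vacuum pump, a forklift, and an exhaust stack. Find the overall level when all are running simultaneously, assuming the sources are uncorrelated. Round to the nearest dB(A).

For uncorrelated sources the intensities add, so convert each level to linear form, sum, and take 10·log₁₀ of the total.
Σ 10^(L/10) = 10^(65.2/10) + 10^(88.6/10) + 10^(85.9/10) + 10^(90.0/10) + 10^(82.3/10) = 2.287e+09.
L_total = 10·log₁₀(2.287e+09) = 93.59 dB(A).

94 dB(A)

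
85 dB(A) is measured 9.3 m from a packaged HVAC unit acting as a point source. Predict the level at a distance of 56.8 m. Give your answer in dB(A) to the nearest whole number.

Spherical spreading from a point source gives a 20·log₁₀(r₂/r₁) drop.
L₂ = 85 − 20·log₁₀(56.8/9.3) = 85 − 15.717 = 69.28 dB(A).

69 dB(A)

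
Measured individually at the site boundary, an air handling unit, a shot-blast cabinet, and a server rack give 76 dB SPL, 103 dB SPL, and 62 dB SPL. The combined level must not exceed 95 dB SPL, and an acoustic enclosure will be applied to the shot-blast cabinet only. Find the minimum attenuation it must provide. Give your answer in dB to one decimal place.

8.1 dB

Fixed contribution from the other sources: Σ 10^(L/10) = 10^(76/10) + 10^(62/10) = 4.140e+07 (76.17 dB SPL).
To meet 95 dB SPL overall, the treated shot-blast cabinet may contribute at most 10^(95/10) − 4.140e+07 = 3.121e+09, i.e. 94.94 dB SPL.
So the shot-blast cabinet must be reduced from 103 to 94.94 dB SPL: IL = 8.06 dB.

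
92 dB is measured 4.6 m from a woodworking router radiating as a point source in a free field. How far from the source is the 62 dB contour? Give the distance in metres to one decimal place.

145.5 m

Point-source spreading drops the level by 20·log₁₀(r₂/r₁); inverting, r₂/r₁ = 10^(ΔL/20).
r₂ = 4.6·10^((92−62)/20) = 4.6·10^(30.0/20) = 145.46 m.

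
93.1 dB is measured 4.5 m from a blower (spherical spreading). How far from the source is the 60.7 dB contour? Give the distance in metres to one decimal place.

187.6 m

Point-source spreading drops the level by 20·log₁₀(r₂/r₁); inverting, r₂/r₁ = 10^(ΔL/20).
r₂ = 4.5·10^((93.1−60.7)/20) = 4.5·10^(32.4/20) = 187.59 m.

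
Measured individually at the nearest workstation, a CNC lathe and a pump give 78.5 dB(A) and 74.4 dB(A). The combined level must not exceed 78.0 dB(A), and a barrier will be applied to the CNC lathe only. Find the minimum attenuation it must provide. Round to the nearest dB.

The untreated sources together contribute 10^(74.4/10) = 2.754e+07, i.e. 74.40 dB(A).
To meet 78.0 dB(A) overall, the treated CNC lathe may contribute at most 10^(78.0/10) − 2.754e+07 = 3.555e+07, i.e. 75.51 dB(A).
So the CNC lathe must be reduced from 78.5 to 75.51 dB(A): IL = 2.99 dB.

3 dB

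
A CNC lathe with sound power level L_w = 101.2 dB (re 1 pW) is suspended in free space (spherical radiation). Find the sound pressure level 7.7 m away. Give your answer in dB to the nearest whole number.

72 dB

Free-field spherical radiation: L_p = L_w − 10·log₁₀(4π·r²), r = 7.7 m.
4π·r² = 745.1 m², 10·log₁₀ of that is 28.722 dB.
L_p = 101.2 − 28.722 = 72.48 dB.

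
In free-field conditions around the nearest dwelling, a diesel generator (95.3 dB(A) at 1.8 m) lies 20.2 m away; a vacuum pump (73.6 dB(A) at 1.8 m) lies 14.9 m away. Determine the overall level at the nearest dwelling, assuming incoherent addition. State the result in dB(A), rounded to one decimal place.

Apply inverse-square spreading to bring every level to the receiver, then sum 10^(L/10).
diesel generator: 95.3 − 20·log₁₀(20.2/1.8) = 95.3 − 21.00 = 74.30 dB(A).
vacuum pump: 73.6 − 20·log₁₀(14.9/1.8) = 73.6 − 18.36 = 55.24 dB(A).
Σ 10^(L/10) = 2.724e+07 → L_total = 10·log₁₀(2.724e+07) = 74.35 dB(A).

74.4 dB(A)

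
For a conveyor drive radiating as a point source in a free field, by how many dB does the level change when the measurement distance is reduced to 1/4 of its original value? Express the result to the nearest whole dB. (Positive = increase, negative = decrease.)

With spherical spreading the level changes by −20·log₁₀(r₂/r₁).
ΔL = −20·log₁₀(0.25) = +12.04 dB.

+12 dB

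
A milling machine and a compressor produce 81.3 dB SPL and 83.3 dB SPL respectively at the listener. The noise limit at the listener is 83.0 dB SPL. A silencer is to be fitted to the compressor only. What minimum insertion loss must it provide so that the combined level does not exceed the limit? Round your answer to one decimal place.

The untreated sources together contribute 10^(81.3/10) = 1.349e+08, i.e. 81.30 dB SPL.
The limit corresponds to 10^(83.0/10) = 1.995e+08; subtracting the fixed part leaves 6.463e+07 for the compressor, i.e. 78.10 dB SPL.
So the compressor must be reduced from 83.3 to 78.10 dB SPL: IL = 5.20 dB.

5.2 dB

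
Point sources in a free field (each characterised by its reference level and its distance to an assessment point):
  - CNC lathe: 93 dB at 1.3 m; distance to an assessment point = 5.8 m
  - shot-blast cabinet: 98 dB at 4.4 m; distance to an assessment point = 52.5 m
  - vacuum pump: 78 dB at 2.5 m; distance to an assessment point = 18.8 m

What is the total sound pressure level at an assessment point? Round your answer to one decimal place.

81.6 dB

Propagate each source to the receiver with L = L_ref − 20·log₁₀(r/r_ref), then add intensities.
CNC lathe: 93 − 20·log₁₀(5.8/1.3) = 93 − 12.99 = 80.01 dB.
shot-blast cabinet: 98 − 20·log₁₀(52.5/4.4) = 98 − 21.53 = 76.47 dB.
vacuum pump: 78 − 20·log₁₀(18.8/2.5) = 78 − 17.52 = 60.48 dB.
Σ 10^(L/10) = 1.457e+08 → L_total = 10·log₁₀(1.457e+08) = 81.63 dB.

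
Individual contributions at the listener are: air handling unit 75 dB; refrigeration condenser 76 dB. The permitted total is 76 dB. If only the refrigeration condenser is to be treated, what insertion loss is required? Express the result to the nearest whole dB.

The untreated sources together contribute 10^(75/10) = 3.162e+07, i.e. 75.00 dB.
The limit corresponds to 10^(76/10) = 3.981e+07; subtracting the fixed part leaves 8.188e+06 for the refrigeration condenser, i.e. 69.13 dB.
Required insertion loss = 76 − 69.13 = 6.87 dB.

7 dB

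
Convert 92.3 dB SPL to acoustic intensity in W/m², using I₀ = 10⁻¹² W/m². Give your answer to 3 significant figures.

I = I₀·10^(L/10) = 10⁻¹² × 10^(92.3/10) = 10^(-2.770).

0.00170 W/m²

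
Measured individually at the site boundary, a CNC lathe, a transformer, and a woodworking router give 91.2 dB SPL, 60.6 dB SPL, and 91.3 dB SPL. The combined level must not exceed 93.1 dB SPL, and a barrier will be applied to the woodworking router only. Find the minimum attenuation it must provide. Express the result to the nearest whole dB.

3 dB

The untreated sources together contribute 10^(91.2/10) + 10^(60.6/10) = 1.319e+09, i.e. 91.20 dB SPL.
The limit corresponds to 10^(93.1/10) = 2.042e+09; subtracting the fixed part leaves 7.223e+08 for the woodworking router, i.e. 88.59 dB SPL.
Required insertion loss = 91.3 − 88.59 = 2.71 dB.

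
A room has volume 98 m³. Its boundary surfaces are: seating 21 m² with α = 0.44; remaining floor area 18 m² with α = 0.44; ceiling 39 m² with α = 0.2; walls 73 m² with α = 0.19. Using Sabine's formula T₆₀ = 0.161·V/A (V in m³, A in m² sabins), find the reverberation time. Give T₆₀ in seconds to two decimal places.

Summing Sᵢαᵢ: 21·0.44 + 18·0.44 + 39·0.2 + 73·0.19 = 38.83 m².
T₆₀ = 0.161·V/A = 0.161·98/38.83 = 0.406 s.

0.41 s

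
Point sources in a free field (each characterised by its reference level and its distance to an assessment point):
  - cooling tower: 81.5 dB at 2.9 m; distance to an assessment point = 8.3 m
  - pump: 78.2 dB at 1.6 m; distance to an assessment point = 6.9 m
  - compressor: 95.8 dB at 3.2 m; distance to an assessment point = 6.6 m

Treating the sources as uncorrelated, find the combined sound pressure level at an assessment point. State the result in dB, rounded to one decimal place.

First find each source's level at the receiver (point-source: −20·log₁₀(r/r_ref)), then combine on an intensity basis.
cooling tower: 81.5 − 20·log₁₀(8.3/2.9) = 81.5 − 9.13 = 72.37 dB.
pump: 78.2 − 20·log₁₀(6.9/1.6) = 78.2 − 12.69 = 65.51 dB.
compressor: 95.8 − 20·log₁₀(6.6/3.2) = 95.8 − 6.29 = 89.51 dB.
Σ 10^(L/10) = 9.145e+08 → L_total = 10·log₁₀(9.145e+08) = 89.61 dB.

89.6 dB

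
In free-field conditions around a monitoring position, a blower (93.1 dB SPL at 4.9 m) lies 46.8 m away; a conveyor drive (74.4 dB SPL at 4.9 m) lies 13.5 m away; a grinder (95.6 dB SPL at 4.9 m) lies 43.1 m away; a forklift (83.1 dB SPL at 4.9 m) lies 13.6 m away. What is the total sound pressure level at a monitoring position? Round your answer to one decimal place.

Propagate each source to the receiver with L = L_ref − 20·log₁₀(r/r_ref), then add intensities.
blower: 93.1 − 20·log₁₀(46.8/4.9) = 93.1 − 19.60 = 73.50 dB SPL.
conveyor drive: 74.4 − 20·log₁₀(13.5/4.9) = 74.4 − 8.80 = 65.60 dB SPL.
grinder: 95.6 − 20·log₁₀(43.1/4.9) = 95.6 − 18.89 = 76.71 dB SPL.
forklift: 83.1 − 20·log₁₀(13.6/4.9) = 83.1 − 8.87 = 74.23 dB SPL.
Σ 10^(L/10) = 9.944e+07 → L_total = 10·log₁₀(9.944e+07) = 79.98 dB SPL.

80.0 dB SPL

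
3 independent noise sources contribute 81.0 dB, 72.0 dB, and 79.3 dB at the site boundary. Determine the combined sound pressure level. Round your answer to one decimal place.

For uncorrelated sources the intensities add, so convert each level to linear form, sum, and take 10·log₁₀ of the total.
Σ 10^(L/10) = 10^(81.0/10) + 10^(72.0/10) + 10^(79.3/10) = 2.269e+08.
L_total = 10·log₁₀(2.269e+08) = 83.56 dB.

83.6 dB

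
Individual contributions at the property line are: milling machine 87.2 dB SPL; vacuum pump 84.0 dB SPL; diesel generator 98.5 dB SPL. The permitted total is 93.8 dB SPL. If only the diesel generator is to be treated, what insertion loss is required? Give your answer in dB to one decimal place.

Everything except the diesel generator sums to 10^(87.2/10) + 10^(84.0/10) = 7.760e+08 in linear terms, 88.90 dB SPL.
The limit corresponds to 10^(93.8/10) = 2.399e+09; subtracting the fixed part leaves 1.623e+09 for the diesel generator, i.e. 92.10 dB SPL.
So the diesel generator must be reduced from 98.5 to 92.10 dB SPL: IL = 6.40 dB.

6.4 dB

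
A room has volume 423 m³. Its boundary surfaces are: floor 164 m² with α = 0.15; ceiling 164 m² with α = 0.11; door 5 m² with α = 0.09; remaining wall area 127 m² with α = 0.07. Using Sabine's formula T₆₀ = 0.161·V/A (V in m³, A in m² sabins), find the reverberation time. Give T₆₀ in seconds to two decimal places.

1.31 s

A = Σ Sᵢαᵢ = 164·0.15 + 164·0.11 + 5·0.09 + 127·0.07 = 51.98 m².
T₆₀ = 0.161·V/A = 0.161·423/51.98 = 1.310 s.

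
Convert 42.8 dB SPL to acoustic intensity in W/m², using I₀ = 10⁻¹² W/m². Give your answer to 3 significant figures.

1.91e-08 W/m²

I/I₀ = 10^(42.8/10) = 1.905e+04, so I = 1.905e+04 × 10⁻¹² W/m².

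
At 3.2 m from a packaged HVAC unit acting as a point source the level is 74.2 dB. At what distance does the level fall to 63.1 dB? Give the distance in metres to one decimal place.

The 11.1 dB drop corresponds to a distance ratio of 10^(11.1/20) for a point source.
r₂ = 3.2·10^((74.2−63.1)/20) = 3.2·10^(11.1/20) = 11.49 m.

11.5 m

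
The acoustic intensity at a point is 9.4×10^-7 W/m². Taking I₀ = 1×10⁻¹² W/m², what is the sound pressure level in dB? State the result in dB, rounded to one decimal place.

59.7 dB

I/I₀ = 9.4×10^-7/10⁻¹² = 9.4×10^5, and L = 10·log₁₀(I/I₀).
L = 10·(0.9731 + 5) = 59.73 dB.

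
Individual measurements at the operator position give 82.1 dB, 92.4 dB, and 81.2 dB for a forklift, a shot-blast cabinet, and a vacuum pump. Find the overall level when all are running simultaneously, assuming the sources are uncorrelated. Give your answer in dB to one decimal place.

93.1 dB

Incoherent sources combine by intensity addition: L_total = 10·log₁₀(Σ 10^(L_i/10)).
Σ 10^(L/10) = 10^(82.1/10) + 10^(92.4/10) + 10^(81.2/10) = 2.032e+09.
L_total = 10·log₁₀(2.032e+09) = 93.08 dB.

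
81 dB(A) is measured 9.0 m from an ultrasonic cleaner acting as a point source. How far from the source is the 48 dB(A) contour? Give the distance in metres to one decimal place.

402.0 m

The 33.0 dB drop corresponds to a distance ratio of 10^(33.0/20) for a point source.
r₂ = 9.0·10^((81−48)/20) = 9.0·10^(33.0/20) = 402.02 m.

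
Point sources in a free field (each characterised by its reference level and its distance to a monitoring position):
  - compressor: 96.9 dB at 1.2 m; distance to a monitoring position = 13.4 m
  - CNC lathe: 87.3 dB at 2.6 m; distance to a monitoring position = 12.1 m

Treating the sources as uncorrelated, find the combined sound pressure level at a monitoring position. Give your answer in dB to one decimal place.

Apply inverse-square spreading to bring every level to the receiver, then sum 10^(L/10).
compressor: 96.9 − 20·log₁₀(13.4/1.2) = 96.9 − 20.96 = 75.94 dB.
CNC lathe: 87.3 − 20·log₁₀(12.1/2.6) = 87.3 − 13.36 = 73.94 dB.
Σ 10^(L/10) = 6.407e+07 → L_total = 10·log₁₀(6.407e+07) = 78.07 dB.

78.1 dB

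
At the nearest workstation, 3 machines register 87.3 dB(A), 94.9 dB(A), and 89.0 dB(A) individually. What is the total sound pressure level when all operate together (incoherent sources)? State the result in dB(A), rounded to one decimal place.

Incoherent sources combine by intensity addition: L_total = 10·log₁₀(Σ 10^(L_i/10)).
Σ 10^(L/10) = 10^(87.3/10) + 10^(94.9/10) + 10^(89.0/10) = 4.422e+09.
L_total = 10·log₁₀(4.422e+09) = 96.46 dB(A).

96.5 dB(A)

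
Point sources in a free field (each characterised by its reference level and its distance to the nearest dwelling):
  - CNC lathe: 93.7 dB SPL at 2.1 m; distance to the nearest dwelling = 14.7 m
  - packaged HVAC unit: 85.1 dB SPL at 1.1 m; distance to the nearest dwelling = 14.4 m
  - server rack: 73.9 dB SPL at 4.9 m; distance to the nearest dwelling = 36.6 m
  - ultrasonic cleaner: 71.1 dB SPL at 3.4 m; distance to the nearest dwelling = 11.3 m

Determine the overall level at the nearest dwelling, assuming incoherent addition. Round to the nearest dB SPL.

77 dB SPL

Propagate each source to the receiver with L = L_ref − 20·log₁₀(r/r_ref), then add intensities.
CNC lathe: 93.7 − 20·log₁₀(14.7/2.1) = 93.7 − 16.90 = 76.80 dB SPL.
packaged HVAC unit: 85.1 − 20·log₁₀(14.4/1.1) = 85.1 − 22.34 = 62.76 dB SPL.
server rack: 73.9 − 20·log₁₀(36.6/4.9) = 73.9 − 17.47 = 56.43 dB SPL.
ultrasonic cleaner: 71.1 − 20·log₁₀(11.3/3.4) = 71.1 − 10.43 = 60.67 dB SPL.
Σ 10^(L/10) = 5.134e+07 → L_total = 10·log₁₀(5.134e+07) = 77.10 dB SPL.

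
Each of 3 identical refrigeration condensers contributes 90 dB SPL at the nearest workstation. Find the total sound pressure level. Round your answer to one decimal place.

94.8 dB SPL

With 3 equal, uncorrelated contributions the intensity is 3× that of one unit, giving a rise of 10·log₁₀ 3.
L_total = 90 + 10·log₁₀(3) = 90 + 4.771 = 94.77 dB SPL.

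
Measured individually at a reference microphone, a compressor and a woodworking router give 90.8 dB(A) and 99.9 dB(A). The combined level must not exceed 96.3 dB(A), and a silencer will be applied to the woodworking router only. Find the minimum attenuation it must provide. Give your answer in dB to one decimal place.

5.0 dB

Fixed contribution from the other source: Σ 10^(L/10) = 10^(90.8/10) = 1.202e+09 (90.80 dB(A)).
To meet 96.3 dB(A) overall, the treated woodworking router may contribute at most 10^(96.3/10) − 1.202e+09 = 3.064e+09, i.e. 94.86 dB(A).
Required insertion loss = 99.9 − 94.86 = 5.04 dB.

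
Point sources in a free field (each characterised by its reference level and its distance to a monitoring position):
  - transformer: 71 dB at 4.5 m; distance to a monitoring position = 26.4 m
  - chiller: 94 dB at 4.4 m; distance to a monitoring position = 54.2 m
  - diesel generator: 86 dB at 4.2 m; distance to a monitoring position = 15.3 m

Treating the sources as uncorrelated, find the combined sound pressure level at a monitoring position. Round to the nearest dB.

77 dB

Propagate each source to the receiver with L = L_ref − 20·log₁₀(r/r_ref), then add intensities.
transformer: 71 − 20·log₁₀(26.4/4.5) = 71 − 15.37 = 55.63 dB.
chiller: 94 − 20·log₁₀(54.2/4.4) = 94 − 21.81 = 72.19 dB.
diesel generator: 86 − 20·log₁₀(15.3/4.2) = 86 − 11.23 = 74.77 dB.
Σ 10^(L/10) = 4.692e+07 → L_total = 10·log₁₀(4.692e+07) = 76.71 dB.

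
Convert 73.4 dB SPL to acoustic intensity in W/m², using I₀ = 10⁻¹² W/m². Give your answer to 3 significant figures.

2.19e-05 W/m²

I/I₀ = 10^(73.4/10) = 2.188e+07, so I = 2.188e+07 × 10⁻¹² W/m².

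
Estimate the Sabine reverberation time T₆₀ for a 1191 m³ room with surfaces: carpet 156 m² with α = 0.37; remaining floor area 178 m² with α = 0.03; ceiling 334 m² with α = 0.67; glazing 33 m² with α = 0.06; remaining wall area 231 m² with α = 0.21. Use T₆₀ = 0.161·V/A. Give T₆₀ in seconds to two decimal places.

0.57 s

A = Σ Sᵢαᵢ = 156·0.37 + 178·0.03 + 334·0.67 + 33·0.06 + 231·0.21 = 337.33 m².
T₆₀ = 0.161·V/A = 0.161·1191/337.33 = 0.568 s.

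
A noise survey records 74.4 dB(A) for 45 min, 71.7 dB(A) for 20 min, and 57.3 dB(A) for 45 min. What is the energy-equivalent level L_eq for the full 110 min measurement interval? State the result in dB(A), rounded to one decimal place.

L_eq = 10·log₁₀[(1/T)·Σ tᵢ·10^(Lᵢ/10)] with T = 110 min.
Σ tᵢ·10^(Lᵢ/10) = 45·10^(74.4/10) + 20·10^(71.7/10) + 45·10^(57.3/10) = 1.559e+09.
L_eq = 10·log₁₀(1.559e+09/110) = 71.52 dB(A).

71.5 dB(A)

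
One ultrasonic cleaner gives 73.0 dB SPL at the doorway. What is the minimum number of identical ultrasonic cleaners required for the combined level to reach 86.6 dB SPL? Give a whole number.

The shortfall is 86.6 − 73.0 = 13.6 dB, and N units add 10·log₁₀ N, so need 10·log₁₀ N ≥ 13.6.
N ≥ 10^(13.6/10) = 22.909, so N = 23.

23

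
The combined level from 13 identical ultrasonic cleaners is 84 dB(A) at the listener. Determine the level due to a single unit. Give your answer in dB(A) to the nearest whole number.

73 dB(A)

Dividing the total intensity by 13 lowers the level by 10·log₁₀ 13 = 11.139 dB: L₁ = 84 − 11.139.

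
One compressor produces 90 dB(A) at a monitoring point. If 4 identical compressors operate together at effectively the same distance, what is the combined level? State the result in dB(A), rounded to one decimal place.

96.0 dB(A)

With 4 equal, uncorrelated contributions the intensity is 4× that of one unit, giving a rise of 10·log₁₀ 4.
L_total = 90 + 10·log₁₀(4) = 90 + 6.021 = 96.02 dB(A).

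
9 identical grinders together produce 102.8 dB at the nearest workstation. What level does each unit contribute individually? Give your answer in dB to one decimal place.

Dividing the total intensity by 9 lowers the level by 10·log₁₀ 9 = 9.542 dB: L₁ = 102.8 − 9.542.

93.3 dB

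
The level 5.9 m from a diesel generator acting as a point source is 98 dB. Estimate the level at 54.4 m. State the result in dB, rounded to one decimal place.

Spherical spreading from a point source gives a 20·log₁₀(r₂/r₁) drop.
L₂ = 98 − 20·log₁₀(54.4/5.9) = 98 − 19.295 = 78.71 dB.

78.7 dB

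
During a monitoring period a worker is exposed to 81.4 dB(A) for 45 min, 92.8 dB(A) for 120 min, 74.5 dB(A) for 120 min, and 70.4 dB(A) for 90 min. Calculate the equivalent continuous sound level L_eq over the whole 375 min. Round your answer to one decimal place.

88.0 dB(A)

L_eq = 10·log₁₀[(1/T)·Σ tᵢ·10^(Lᵢ/10)] with T = 375 min.
Σ tᵢ·10^(Lᵢ/10) = 45·10^(81.4/10) + 120·10^(92.8/10) + 120·10^(74.5/10) + 90·10^(70.4/10) = 2.392e+11.
L_eq = 10·log₁₀(2.392e+11/375) = 88.05 dB(A).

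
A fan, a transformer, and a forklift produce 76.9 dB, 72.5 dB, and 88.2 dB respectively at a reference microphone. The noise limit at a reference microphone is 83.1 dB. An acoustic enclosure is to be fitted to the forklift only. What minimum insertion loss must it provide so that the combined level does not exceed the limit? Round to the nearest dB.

7 dB

Everything except the forklift sums to 10^(76.9/10) + 10^(72.5/10) = 6.676e+07 in linear terms, 78.25 dB.
The limit corresponds to 10^(83.1/10) = 2.042e+08; subtracting the fixed part leaves 1.374e+08 for the forklift, i.e. 81.38 dB.
Required insertion loss = 88.2 − 81.38 = 6.82 dB.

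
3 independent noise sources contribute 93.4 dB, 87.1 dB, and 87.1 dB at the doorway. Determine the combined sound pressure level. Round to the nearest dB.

95 dB

Incoherent sources combine by intensity addition: L_total = 10·log₁₀(Σ 10^(L_i/10)).
Σ 10^(L/10) = 10^(93.4/10) + 10^(87.1/10) + 10^(87.1/10) = 3.213e+09.
L_total = 10·log₁₀(3.213e+09) = 95.07 dB.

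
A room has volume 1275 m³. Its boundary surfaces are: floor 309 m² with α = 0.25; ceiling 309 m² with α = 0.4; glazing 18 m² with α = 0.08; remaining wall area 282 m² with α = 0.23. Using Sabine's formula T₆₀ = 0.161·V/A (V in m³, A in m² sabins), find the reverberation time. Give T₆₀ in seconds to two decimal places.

0.77 s

Summing Sᵢαᵢ: 309·0.25 + 309·0.4 + 18·0.08 + 282·0.23 = 267.15 m².
T₆₀ = 0.161 × 1275 / 267.15 = 0.768 s.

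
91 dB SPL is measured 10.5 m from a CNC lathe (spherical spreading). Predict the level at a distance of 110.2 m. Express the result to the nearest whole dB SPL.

71 dB SPL

Point-source attenuation: ΔL = 20·log₁₀(r₂/r₁) = 20·log₁₀(110.2/10.5) = 20.420 dB.
L₂ = 91 − 20·log₁₀(110.2/10.5) = 91 − 20.420 = 70.58 dB SPL.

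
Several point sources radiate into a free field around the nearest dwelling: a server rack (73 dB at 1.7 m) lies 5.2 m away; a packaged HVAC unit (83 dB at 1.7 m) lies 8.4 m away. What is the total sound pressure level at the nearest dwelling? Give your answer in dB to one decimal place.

70.1 dB

Propagate each source to the receiver with L = L_ref − 20·log₁₀(r/r_ref), then add intensities.
server rack: 73 − 20·log₁₀(5.2/1.7) = 73 − 9.71 = 63.29 dB.
packaged HVAC unit: 83 − 20·log₁₀(8.4/1.7) = 83 − 13.88 = 69.12 dB.
Σ 10^(L/10) = 1.030e+07 → L_total = 10·log₁₀(1.030e+07) = 70.13 dB.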